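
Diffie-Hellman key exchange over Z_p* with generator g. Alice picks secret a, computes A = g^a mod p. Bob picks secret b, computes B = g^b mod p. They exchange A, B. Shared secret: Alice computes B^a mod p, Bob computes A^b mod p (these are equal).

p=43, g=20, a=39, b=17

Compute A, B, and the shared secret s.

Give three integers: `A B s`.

Answer: 22 29 27

Derivation:
A = 20^39 mod 43  (bits of 39 = 100111)
  bit 0 = 1: r = r^2 * 20 mod 43 = 1^2 * 20 = 1*20 = 20
  bit 1 = 0: r = r^2 mod 43 = 20^2 = 13
  bit 2 = 0: r = r^2 mod 43 = 13^2 = 40
  bit 3 = 1: r = r^2 * 20 mod 43 = 40^2 * 20 = 9*20 = 8
  bit 4 = 1: r = r^2 * 20 mod 43 = 8^2 * 20 = 21*20 = 33
  bit 5 = 1: r = r^2 * 20 mod 43 = 33^2 * 20 = 14*20 = 22
  -> A = 22
B = 20^17 mod 43  (bits of 17 = 10001)
  bit 0 = 1: r = r^2 * 20 mod 43 = 1^2 * 20 = 1*20 = 20
  bit 1 = 0: r = r^2 mod 43 = 20^2 = 13
  bit 2 = 0: r = r^2 mod 43 = 13^2 = 40
  bit 3 = 0: r = r^2 mod 43 = 40^2 = 9
  bit 4 = 1: r = r^2 * 20 mod 43 = 9^2 * 20 = 38*20 = 29
  -> B = 29
s = B^a = 29^39 mod 43  (bits of 39 = 100111)
  bit 0 = 1: r = r^2 * 29 mod 43 = 1^2 * 29 = 1*29 = 29
  bit 1 = 0: r = r^2 mod 43 = 29^2 = 24
  bit 2 = 0: r = r^2 mod 43 = 24^2 = 17
  bit 3 = 1: r = r^2 * 29 mod 43 = 17^2 * 29 = 31*29 = 39
  bit 4 = 1: r = r^2 * 29 mod 43 = 39^2 * 29 = 16*29 = 34
  bit 5 = 1: r = r^2 * 29 mod 43 = 34^2 * 29 = 38*29 = 27
  -> s = B^a = 27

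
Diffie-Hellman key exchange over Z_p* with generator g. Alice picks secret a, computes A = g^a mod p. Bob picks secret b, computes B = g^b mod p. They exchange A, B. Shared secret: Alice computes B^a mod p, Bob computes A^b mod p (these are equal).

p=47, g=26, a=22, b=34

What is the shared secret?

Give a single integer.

Answer: 16

Derivation:
A = 26^22 mod 47  (bits of 22 = 10110)
  bit 0 = 1: r = r^2 * 26 mod 47 = 1^2 * 26 = 1*26 = 26
  bit 1 = 0: r = r^2 mod 47 = 26^2 = 18
  bit 2 = 1: r = r^2 * 26 mod 47 = 18^2 * 26 = 42*26 = 11
  bit 3 = 1: r = r^2 * 26 mod 47 = 11^2 * 26 = 27*26 = 44
  bit 4 = 0: r = r^2 mod 47 = 44^2 = 9
  -> A = 9
B = 26^34 mod 47  (bits of 34 = 100010)
  bit 0 = 1: r = r^2 * 26 mod 47 = 1^2 * 26 = 1*26 = 26
  bit 1 = 0: r = r^2 mod 47 = 26^2 = 18
  bit 2 = 0: r = r^2 mod 47 = 18^2 = 42
  bit 3 = 0: r = r^2 mod 47 = 42^2 = 25
  bit 4 = 1: r = r^2 * 26 mod 47 = 25^2 * 26 = 14*26 = 35
  bit 5 = 0: r = r^2 mod 47 = 35^2 = 3
  -> B = 3
s = B^a = 3^22 mod 47  (bits of 22 = 10110)
  bit 0 = 1: r = r^2 * 3 mod 47 = 1^2 * 3 = 1*3 = 3
  bit 1 = 0: r = r^2 mod 47 = 3^2 = 9
  bit 2 = 1: r = r^2 * 3 mod 47 = 9^2 * 3 = 34*3 = 8
  bit 3 = 1: r = r^2 * 3 mod 47 = 8^2 * 3 = 17*3 = 4
  bit 4 = 0: r = r^2 mod 47 = 4^2 = 16
  -> s = B^a = 16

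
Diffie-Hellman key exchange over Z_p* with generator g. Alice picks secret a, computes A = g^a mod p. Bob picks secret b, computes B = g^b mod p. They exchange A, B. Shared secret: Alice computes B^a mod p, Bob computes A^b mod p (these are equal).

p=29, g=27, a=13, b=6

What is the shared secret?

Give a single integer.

A = 27^13 mod 29  (bits of 13 = 1101)
  bit 0 = 1: r = r^2 * 27 mod 29 = 1^2 * 27 = 1*27 = 27
  bit 1 = 1: r = r^2 * 27 mod 29 = 27^2 * 27 = 4*27 = 21
  bit 2 = 0: r = r^2 mod 29 = 21^2 = 6
  bit 3 = 1: r = r^2 * 27 mod 29 = 6^2 * 27 = 7*27 = 15
  -> A = 15
B = 27^6 mod 29  (bits of 6 = 110)
  bit 0 = 1: r = r^2 * 27 mod 29 = 1^2 * 27 = 1*27 = 27
  bit 1 = 1: r = r^2 * 27 mod 29 = 27^2 * 27 = 4*27 = 21
  bit 2 = 0: r = r^2 mod 29 = 21^2 = 6
  -> B = 6
s = B^a = 6^13 mod 29  (bits of 13 = 1101)
  bit 0 = 1: r = r^2 * 6 mod 29 = 1^2 * 6 = 1*6 = 6
  bit 1 = 1: r = r^2 * 6 mod 29 = 6^2 * 6 = 7*6 = 13
  bit 2 = 0: r = r^2 mod 29 = 13^2 = 24
  bit 3 = 1: r = r^2 * 6 mod 29 = 24^2 * 6 = 25*6 = 5
  -> s = B^a = 5

Answer: 5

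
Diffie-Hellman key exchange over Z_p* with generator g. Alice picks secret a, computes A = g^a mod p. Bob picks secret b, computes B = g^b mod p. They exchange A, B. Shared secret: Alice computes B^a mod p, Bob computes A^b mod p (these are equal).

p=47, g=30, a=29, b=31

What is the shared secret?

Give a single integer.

Answer: 40

Derivation:
A = 30^29 mod 47  (bits of 29 = 11101)
  bit 0 = 1: r = r^2 * 30 mod 47 = 1^2 * 30 = 1*30 = 30
  bit 1 = 1: r = r^2 * 30 mod 47 = 30^2 * 30 = 7*30 = 22
  bit 2 = 1: r = r^2 * 30 mod 47 = 22^2 * 30 = 14*30 = 44
  bit 3 = 0: r = r^2 mod 47 = 44^2 = 9
  bit 4 = 1: r = r^2 * 30 mod 47 = 9^2 * 30 = 34*30 = 33
  -> A = 33
B = 30^31 mod 47  (bits of 31 = 11111)
  bit 0 = 1: r = r^2 * 30 mod 47 = 1^2 * 30 = 1*30 = 30
  bit 1 = 1: r = r^2 * 30 mod 47 = 30^2 * 30 = 7*30 = 22
  bit 2 = 1: r = r^2 * 30 mod 47 = 22^2 * 30 = 14*30 = 44
  bit 3 = 1: r = r^2 * 30 mod 47 = 44^2 * 30 = 9*30 = 35
  bit 4 = 1: r = r^2 * 30 mod 47 = 35^2 * 30 = 3*30 = 43
  -> B = 43
s = B^a = 43^29 mod 47  (bits of 29 = 11101)
  bit 0 = 1: r = r^2 * 43 mod 47 = 1^2 * 43 = 1*43 = 43
  bit 1 = 1: r = r^2 * 43 mod 47 = 43^2 * 43 = 16*43 = 30
  bit 2 = 1: r = r^2 * 43 mod 47 = 30^2 * 43 = 7*43 = 19
  bit 3 = 0: r = r^2 mod 47 = 19^2 = 32
  bit 4 = 1: r = r^2 * 43 mod 47 = 32^2 * 43 = 37*43 = 40
  -> s = B^a = 40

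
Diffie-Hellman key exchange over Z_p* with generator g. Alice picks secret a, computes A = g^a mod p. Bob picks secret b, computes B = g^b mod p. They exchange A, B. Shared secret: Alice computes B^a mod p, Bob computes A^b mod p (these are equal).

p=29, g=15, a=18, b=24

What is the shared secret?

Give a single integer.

A = 15^18 mod 29  (bits of 18 = 10010)
  bit 0 = 1: r = r^2 * 15 mod 29 = 1^2 * 15 = 1*15 = 15
  bit 1 = 0: r = r^2 mod 29 = 15^2 = 22
  bit 2 = 0: r = r^2 mod 29 = 22^2 = 20
  bit 3 = 1: r = r^2 * 15 mod 29 = 20^2 * 15 = 23*15 = 26
  bit 4 = 0: r = r^2 mod 29 = 26^2 = 9
  -> A = 9
B = 15^24 mod 29  (bits of 24 = 11000)
  bit 0 = 1: r = r^2 * 15 mod 29 = 1^2 * 15 = 1*15 = 15
  bit 1 = 1: r = r^2 * 15 mod 29 = 15^2 * 15 = 22*15 = 11
  bit 2 = 0: r = r^2 mod 29 = 11^2 = 5
  bit 3 = 0: r = r^2 mod 29 = 5^2 = 25
  bit 4 = 0: r = r^2 mod 29 = 25^2 = 16
  -> B = 16
s = B^a = 16^18 mod 29  (bits of 18 = 10010)
  bit 0 = 1: r = r^2 * 16 mod 29 = 1^2 * 16 = 1*16 = 16
  bit 1 = 0: r = r^2 mod 29 = 16^2 = 24
  bit 2 = 0: r = r^2 mod 29 = 24^2 = 25
  bit 3 = 1: r = r^2 * 16 mod 29 = 25^2 * 16 = 16*16 = 24
  bit 4 = 0: r = r^2 mod 29 = 24^2 = 25
  -> s = B^a = 25

Answer: 25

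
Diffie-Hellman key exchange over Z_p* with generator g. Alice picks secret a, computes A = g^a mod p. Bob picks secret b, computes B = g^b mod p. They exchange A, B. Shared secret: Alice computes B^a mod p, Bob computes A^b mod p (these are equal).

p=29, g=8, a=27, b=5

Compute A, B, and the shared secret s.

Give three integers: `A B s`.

A = 8^27 mod 29  (bits of 27 = 11011)
  bit 0 = 1: r = r^2 * 8 mod 29 = 1^2 * 8 = 1*8 = 8
  bit 1 = 1: r = r^2 * 8 mod 29 = 8^2 * 8 = 6*8 = 19
  bit 2 = 0: r = r^2 mod 29 = 19^2 = 13
  bit 3 = 1: r = r^2 * 8 mod 29 = 13^2 * 8 = 24*8 = 18
  bit 4 = 1: r = r^2 * 8 mod 29 = 18^2 * 8 = 5*8 = 11
  -> A = 11
B = 8^5 mod 29  (bits of 5 = 101)
  bit 0 = 1: r = r^2 * 8 mod 29 = 1^2 * 8 = 1*8 = 8
  bit 1 = 0: r = r^2 mod 29 = 8^2 = 6
  bit 2 = 1: r = r^2 * 8 mod 29 = 6^2 * 8 = 7*8 = 27
  -> B = 27
s = B^a = 27^27 mod 29  (bits of 27 = 11011)
  bit 0 = 1: r = r^2 * 27 mod 29 = 1^2 * 27 = 1*27 = 27
  bit 1 = 1: r = r^2 * 27 mod 29 = 27^2 * 27 = 4*27 = 21
  bit 2 = 0: r = r^2 mod 29 = 21^2 = 6
  bit 3 = 1: r = r^2 * 27 mod 29 = 6^2 * 27 = 7*27 = 15
  bit 4 = 1: r = r^2 * 27 mod 29 = 15^2 * 27 = 22*27 = 14
  -> s = B^a = 14

Answer: 11 27 14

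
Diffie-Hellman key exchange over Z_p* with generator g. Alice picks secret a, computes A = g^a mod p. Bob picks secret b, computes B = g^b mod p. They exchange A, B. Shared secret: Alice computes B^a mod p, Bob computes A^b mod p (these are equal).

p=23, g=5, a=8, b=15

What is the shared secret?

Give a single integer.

A = 5^8 mod 23  (bits of 8 = 1000)
  bit 0 = 1: r = r^2 * 5 mod 23 = 1^2 * 5 = 1*5 = 5
  bit 1 = 0: r = r^2 mod 23 = 5^2 = 2
  bit 2 = 0: r = r^2 mod 23 = 2^2 = 4
  bit 3 = 0: r = r^2 mod 23 = 4^2 = 16
  -> A = 16
B = 5^15 mod 23  (bits of 15 = 1111)
  bit 0 = 1: r = r^2 * 5 mod 23 = 1^2 * 5 = 1*5 = 5
  bit 1 = 1: r = r^2 * 5 mod 23 = 5^2 * 5 = 2*5 = 10
  bit 2 = 1: r = r^2 * 5 mod 23 = 10^2 * 5 = 8*5 = 17
  bit 3 = 1: r = r^2 * 5 mod 23 = 17^2 * 5 = 13*5 = 19
  -> B = 19
s = B^a = 19^8 mod 23  (bits of 8 = 1000)
  bit 0 = 1: r = r^2 * 19 mod 23 = 1^2 * 19 = 1*19 = 19
  bit 1 = 0: r = r^2 mod 23 = 19^2 = 16
  bit 2 = 0: r = r^2 mod 23 = 16^2 = 3
  bit 3 = 0: r = r^2 mod 23 = 3^2 = 9
  -> s = B^a = 9

Answer: 9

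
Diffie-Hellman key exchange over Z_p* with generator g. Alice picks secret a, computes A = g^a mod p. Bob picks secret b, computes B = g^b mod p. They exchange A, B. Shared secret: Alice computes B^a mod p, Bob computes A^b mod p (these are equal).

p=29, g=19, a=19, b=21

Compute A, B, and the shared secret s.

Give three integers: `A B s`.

Answer: 8 17 12

Derivation:
A = 19^19 mod 29  (bits of 19 = 10011)
  bit 0 = 1: r = r^2 * 19 mod 29 = 1^2 * 19 = 1*19 = 19
  bit 1 = 0: r = r^2 mod 29 = 19^2 = 13
  bit 2 = 0: r = r^2 mod 29 = 13^2 = 24
  bit 3 = 1: r = r^2 * 19 mod 29 = 24^2 * 19 = 25*19 = 11
  bit 4 = 1: r = r^2 * 19 mod 29 = 11^2 * 19 = 5*19 = 8
  -> A = 8
B = 19^21 mod 29  (bits of 21 = 10101)
  bit 0 = 1: r = r^2 * 19 mod 29 = 1^2 * 19 = 1*19 = 19
  bit 1 = 0: r = r^2 mod 29 = 19^2 = 13
  bit 2 = 1: r = r^2 * 19 mod 29 = 13^2 * 19 = 24*19 = 21
  bit 3 = 0: r = r^2 mod 29 = 21^2 = 6
  bit 4 = 1: r = r^2 * 19 mod 29 = 6^2 * 19 = 7*19 = 17
  -> B = 17
s = B^a = 17^19 mod 29  (bits of 19 = 10011)
  bit 0 = 1: r = r^2 * 17 mod 29 = 1^2 * 17 = 1*17 = 17
  bit 1 = 0: r = r^2 mod 29 = 17^2 = 28
  bit 2 = 0: r = r^2 mod 29 = 28^2 = 1
  bit 3 = 1: r = r^2 * 17 mod 29 = 1^2 * 17 = 1*17 = 17
  bit 4 = 1: r = r^2 * 17 mod 29 = 17^2 * 17 = 28*17 = 12
  -> s = B^a = 12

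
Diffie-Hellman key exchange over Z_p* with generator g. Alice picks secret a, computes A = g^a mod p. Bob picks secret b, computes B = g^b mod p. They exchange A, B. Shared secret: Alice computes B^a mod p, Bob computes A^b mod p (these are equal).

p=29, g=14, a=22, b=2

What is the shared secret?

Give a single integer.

Answer: 7

Derivation:
A = 14^22 mod 29  (bits of 22 = 10110)
  bit 0 = 1: r = r^2 * 14 mod 29 = 1^2 * 14 = 1*14 = 14
  bit 1 = 0: r = r^2 mod 29 = 14^2 = 22
  bit 2 = 1: r = r^2 * 14 mod 29 = 22^2 * 14 = 20*14 = 19
  bit 3 = 1: r = r^2 * 14 mod 29 = 19^2 * 14 = 13*14 = 8
  bit 4 = 0: r = r^2 mod 29 = 8^2 = 6
  -> A = 6
B = 14^2 mod 29  (bits of 2 = 10)
  bit 0 = 1: r = r^2 * 14 mod 29 = 1^2 * 14 = 1*14 = 14
  bit 1 = 0: r = r^2 mod 29 = 14^2 = 22
  -> B = 22
s = B^a = 22^22 mod 29  (bits of 22 = 10110)
  bit 0 = 1: r = r^2 * 22 mod 29 = 1^2 * 22 = 1*22 = 22
  bit 1 = 0: r = r^2 mod 29 = 22^2 = 20
  bit 2 = 1: r = r^2 * 22 mod 29 = 20^2 * 22 = 23*22 = 13
  bit 3 = 1: r = r^2 * 22 mod 29 = 13^2 * 22 = 24*22 = 6
  bit 4 = 0: r = r^2 mod 29 = 6^2 = 7
  -> s = B^a = 7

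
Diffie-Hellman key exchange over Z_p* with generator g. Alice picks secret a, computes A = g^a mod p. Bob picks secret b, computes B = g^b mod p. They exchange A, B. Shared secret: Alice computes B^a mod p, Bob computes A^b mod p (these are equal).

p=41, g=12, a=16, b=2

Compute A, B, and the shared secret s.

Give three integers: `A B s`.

Answer: 37 21 16

Derivation:
A = 12^16 mod 41  (bits of 16 = 10000)
  bit 0 = 1: r = r^2 * 12 mod 41 = 1^2 * 12 = 1*12 = 12
  bit 1 = 0: r = r^2 mod 41 = 12^2 = 21
  bit 2 = 0: r = r^2 mod 41 = 21^2 = 31
  bit 3 = 0: r = r^2 mod 41 = 31^2 = 18
  bit 4 = 0: r = r^2 mod 41 = 18^2 = 37
  -> A = 37
B = 12^2 mod 41  (bits of 2 = 10)
  bit 0 = 1: r = r^2 * 12 mod 41 = 1^2 * 12 = 1*12 = 12
  bit 1 = 0: r = r^2 mod 41 = 12^2 = 21
  -> B = 21
s = B^a = 21^16 mod 41  (bits of 16 = 10000)
  bit 0 = 1: r = r^2 * 21 mod 41 = 1^2 * 21 = 1*21 = 21
  bit 1 = 0: r = r^2 mod 41 = 21^2 = 31
  bit 2 = 0: r = r^2 mod 41 = 31^2 = 18
  bit 3 = 0: r = r^2 mod 41 = 18^2 = 37
  bit 4 = 0: r = r^2 mod 41 = 37^2 = 16
  -> s = B^a = 16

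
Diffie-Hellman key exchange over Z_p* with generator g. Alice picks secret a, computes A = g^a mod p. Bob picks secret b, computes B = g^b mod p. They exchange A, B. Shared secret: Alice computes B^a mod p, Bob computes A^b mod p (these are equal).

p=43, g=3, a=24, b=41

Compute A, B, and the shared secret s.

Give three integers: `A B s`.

Answer: 16 29 35

Derivation:
A = 3^24 mod 43  (bits of 24 = 11000)
  bit 0 = 1: r = r^2 * 3 mod 43 = 1^2 * 3 = 1*3 = 3
  bit 1 = 1: r = r^2 * 3 mod 43 = 3^2 * 3 = 9*3 = 27
  bit 2 = 0: r = r^2 mod 43 = 27^2 = 41
  bit 3 = 0: r = r^2 mod 43 = 41^2 = 4
  bit 4 = 0: r = r^2 mod 43 = 4^2 = 16
  -> A = 16
B = 3^41 mod 43  (bits of 41 = 101001)
  bit 0 = 1: r = r^2 * 3 mod 43 = 1^2 * 3 = 1*3 = 3
  bit 1 = 0: r = r^2 mod 43 = 3^2 = 9
  bit 2 = 1: r = r^2 * 3 mod 43 = 9^2 * 3 = 38*3 = 28
  bit 3 = 0: r = r^2 mod 43 = 28^2 = 10
  bit 4 = 0: r = r^2 mod 43 = 10^2 = 14
  bit 5 = 1: r = r^2 * 3 mod 43 = 14^2 * 3 = 24*3 = 29
  -> B = 29
s = B^a = 29^24 mod 43  (bits of 24 = 11000)
  bit 0 = 1: r = r^2 * 29 mod 43 = 1^2 * 29 = 1*29 = 29
  bit 1 = 1: r = r^2 * 29 mod 43 = 29^2 * 29 = 24*29 = 8
  bit 2 = 0: r = r^2 mod 43 = 8^2 = 21
  bit 3 = 0: r = r^2 mod 43 = 21^2 = 11
  bit 4 = 0: r = r^2 mod 43 = 11^2 = 35
  -> s = B^a = 35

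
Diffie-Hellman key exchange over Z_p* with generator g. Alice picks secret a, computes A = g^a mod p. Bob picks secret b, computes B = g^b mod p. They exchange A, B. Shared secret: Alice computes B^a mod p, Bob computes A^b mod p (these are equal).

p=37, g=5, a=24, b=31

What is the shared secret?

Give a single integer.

Answer: 26

Derivation:
A = 5^24 mod 37  (bits of 24 = 11000)
  bit 0 = 1: r = r^2 * 5 mod 37 = 1^2 * 5 = 1*5 = 5
  bit 1 = 1: r = r^2 * 5 mod 37 = 5^2 * 5 = 25*5 = 14
  bit 2 = 0: r = r^2 mod 37 = 14^2 = 11
  bit 3 = 0: r = r^2 mod 37 = 11^2 = 10
  bit 4 = 0: r = r^2 mod 37 = 10^2 = 26
  -> A = 26
B = 5^31 mod 37  (bits of 31 = 11111)
  bit 0 = 1: r = r^2 * 5 mod 37 = 1^2 * 5 = 1*5 = 5
  bit 1 = 1: r = r^2 * 5 mod 37 = 5^2 * 5 = 25*5 = 14
  bit 2 = 1: r = r^2 * 5 mod 37 = 14^2 * 5 = 11*5 = 18
  bit 3 = 1: r = r^2 * 5 mod 37 = 18^2 * 5 = 28*5 = 29
  bit 4 = 1: r = r^2 * 5 mod 37 = 29^2 * 5 = 27*5 = 24
  -> B = 24
s = B^a = 24^24 mod 37  (bits of 24 = 11000)
  bit 0 = 1: r = r^2 * 24 mod 37 = 1^2 * 24 = 1*24 = 24
  bit 1 = 1: r = r^2 * 24 mod 37 = 24^2 * 24 = 21*24 = 23
  bit 2 = 0: r = r^2 mod 37 = 23^2 = 11
  bit 3 = 0: r = r^2 mod 37 = 11^2 = 10
  bit 4 = 0: r = r^2 mod 37 = 10^2 = 26
  -> s = B^a = 26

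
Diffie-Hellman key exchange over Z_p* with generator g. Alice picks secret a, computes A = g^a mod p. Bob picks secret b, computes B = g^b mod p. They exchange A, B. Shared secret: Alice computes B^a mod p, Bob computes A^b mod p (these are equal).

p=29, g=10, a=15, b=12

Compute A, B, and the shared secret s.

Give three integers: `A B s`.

A = 10^15 mod 29  (bits of 15 = 1111)
  bit 0 = 1: r = r^2 * 10 mod 29 = 1^2 * 10 = 1*10 = 10
  bit 1 = 1: r = r^2 * 10 mod 29 = 10^2 * 10 = 13*10 = 14
  bit 2 = 1: r = r^2 * 10 mod 29 = 14^2 * 10 = 22*10 = 17
  bit 3 = 1: r = r^2 * 10 mod 29 = 17^2 * 10 = 28*10 = 19
  -> A = 19
B = 10^12 mod 29  (bits of 12 = 1100)
  bit 0 = 1: r = r^2 * 10 mod 29 = 1^2 * 10 = 1*10 = 10
  bit 1 = 1: r = r^2 * 10 mod 29 = 10^2 * 10 = 13*10 = 14
  bit 2 = 0: r = r^2 mod 29 = 14^2 = 22
  bit 3 = 0: r = r^2 mod 29 = 22^2 = 20
  -> B = 20
s = B^a = 20^15 mod 29  (bits of 15 = 1111)
  bit 0 = 1: r = r^2 * 20 mod 29 = 1^2 * 20 = 1*20 = 20
  bit 1 = 1: r = r^2 * 20 mod 29 = 20^2 * 20 = 23*20 = 25
  bit 2 = 1: r = r^2 * 20 mod 29 = 25^2 * 20 = 16*20 = 1
  bit 3 = 1: r = r^2 * 20 mod 29 = 1^2 * 20 = 1*20 = 20
  -> s = B^a = 20

Answer: 19 20 20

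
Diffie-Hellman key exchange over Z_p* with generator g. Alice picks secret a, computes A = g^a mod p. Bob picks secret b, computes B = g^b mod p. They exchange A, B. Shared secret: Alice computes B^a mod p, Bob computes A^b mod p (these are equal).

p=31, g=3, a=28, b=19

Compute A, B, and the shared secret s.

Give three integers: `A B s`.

A = 3^28 mod 31  (bits of 28 = 11100)
  bit 0 = 1: r = r^2 * 3 mod 31 = 1^2 * 3 = 1*3 = 3
  bit 1 = 1: r = r^2 * 3 mod 31 = 3^2 * 3 = 9*3 = 27
  bit 2 = 1: r = r^2 * 3 mod 31 = 27^2 * 3 = 16*3 = 17
  bit 3 = 0: r = r^2 mod 31 = 17^2 = 10
  bit 4 = 0: r = r^2 mod 31 = 10^2 = 7
  -> A = 7
B = 3^19 mod 31  (bits of 19 = 10011)
  bit 0 = 1: r = r^2 * 3 mod 31 = 1^2 * 3 = 1*3 = 3
  bit 1 = 0: r = r^2 mod 31 = 3^2 = 9
  bit 2 = 0: r = r^2 mod 31 = 9^2 = 19
  bit 3 = 1: r = r^2 * 3 mod 31 = 19^2 * 3 = 20*3 = 29
  bit 4 = 1: r = r^2 * 3 mod 31 = 29^2 * 3 = 4*3 = 12
  -> B = 12
s = B^a = 12^28 mod 31  (bits of 28 = 11100)
  bit 0 = 1: r = r^2 * 12 mod 31 = 1^2 * 12 = 1*12 = 12
  bit 1 = 1: r = r^2 * 12 mod 31 = 12^2 * 12 = 20*12 = 23
  bit 2 = 1: r = r^2 * 12 mod 31 = 23^2 * 12 = 2*12 = 24
  bit 3 = 0: r = r^2 mod 31 = 24^2 = 18
  bit 4 = 0: r = r^2 mod 31 = 18^2 = 14
  -> s = B^a = 14

Answer: 7 12 14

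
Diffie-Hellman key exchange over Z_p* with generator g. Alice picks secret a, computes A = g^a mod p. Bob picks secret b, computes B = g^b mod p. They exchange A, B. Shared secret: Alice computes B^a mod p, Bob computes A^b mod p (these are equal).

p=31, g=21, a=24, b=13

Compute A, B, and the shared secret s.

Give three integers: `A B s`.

Answer: 16 22 4

Derivation:
A = 21^24 mod 31  (bits of 24 = 11000)
  bit 0 = 1: r = r^2 * 21 mod 31 = 1^2 * 21 = 1*21 = 21
  bit 1 = 1: r = r^2 * 21 mod 31 = 21^2 * 21 = 7*21 = 23
  bit 2 = 0: r = r^2 mod 31 = 23^2 = 2
  bit 3 = 0: r = r^2 mod 31 = 2^2 = 4
  bit 4 = 0: r = r^2 mod 31 = 4^2 = 16
  -> A = 16
B = 21^13 mod 31  (bits of 13 = 1101)
  bit 0 = 1: r = r^2 * 21 mod 31 = 1^2 * 21 = 1*21 = 21
  bit 1 = 1: r = r^2 * 21 mod 31 = 21^2 * 21 = 7*21 = 23
  bit 2 = 0: r = r^2 mod 31 = 23^2 = 2
  bit 3 = 1: r = r^2 * 21 mod 31 = 2^2 * 21 = 4*21 = 22
  -> B = 22
s = B^a = 22^24 mod 31  (bits of 24 = 11000)
  bit 0 = 1: r = r^2 * 22 mod 31 = 1^2 * 22 = 1*22 = 22
  bit 1 = 1: r = r^2 * 22 mod 31 = 22^2 * 22 = 19*22 = 15
  bit 2 = 0: r = r^2 mod 31 = 15^2 = 8
  bit 3 = 0: r = r^2 mod 31 = 8^2 = 2
  bit 4 = 0: r = r^2 mod 31 = 2^2 = 4
  -> s = B^a = 4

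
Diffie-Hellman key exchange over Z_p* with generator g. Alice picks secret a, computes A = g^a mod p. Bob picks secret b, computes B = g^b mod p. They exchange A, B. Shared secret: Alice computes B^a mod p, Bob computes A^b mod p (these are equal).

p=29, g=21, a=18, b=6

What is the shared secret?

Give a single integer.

A = 21^18 mod 29  (bits of 18 = 10010)
  bit 0 = 1: r = r^2 * 21 mod 29 = 1^2 * 21 = 1*21 = 21
  bit 1 = 0: r = r^2 mod 29 = 21^2 = 6
  bit 2 = 0: r = r^2 mod 29 = 6^2 = 7
  bit 3 = 1: r = r^2 * 21 mod 29 = 7^2 * 21 = 20*21 = 14
  bit 4 = 0: r = r^2 mod 29 = 14^2 = 22
  -> A = 22
B = 21^6 mod 29  (bits of 6 = 110)
  bit 0 = 1: r = r^2 * 21 mod 29 = 1^2 * 21 = 1*21 = 21
  bit 1 = 1: r = r^2 * 21 mod 29 = 21^2 * 21 = 6*21 = 10
  bit 2 = 0: r = r^2 mod 29 = 10^2 = 13
  -> B = 13
s = B^a = 13^18 mod 29  (bits of 18 = 10010)
  bit 0 = 1: r = r^2 * 13 mod 29 = 1^2 * 13 = 1*13 = 13
  bit 1 = 0: r = r^2 mod 29 = 13^2 = 24
  bit 2 = 0: r = r^2 mod 29 = 24^2 = 25
  bit 3 = 1: r = r^2 * 13 mod 29 = 25^2 * 13 = 16*13 = 5
  bit 4 = 0: r = r^2 mod 29 = 5^2 = 25
  -> s = B^a = 25

Answer: 25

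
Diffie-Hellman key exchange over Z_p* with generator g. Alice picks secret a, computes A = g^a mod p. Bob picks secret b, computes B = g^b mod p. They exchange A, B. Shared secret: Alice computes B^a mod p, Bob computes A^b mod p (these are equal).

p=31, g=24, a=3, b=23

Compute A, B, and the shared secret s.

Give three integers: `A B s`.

Answer: 29 21 23

Derivation:
A = 24^3 mod 31  (bits of 3 = 11)
  bit 0 = 1: r = r^2 * 24 mod 31 = 1^2 * 24 = 1*24 = 24
  bit 1 = 1: r = r^2 * 24 mod 31 = 24^2 * 24 = 18*24 = 29
  -> A = 29
B = 24^23 mod 31  (bits of 23 = 10111)
  bit 0 = 1: r = r^2 * 24 mod 31 = 1^2 * 24 = 1*24 = 24
  bit 1 = 0: r = r^2 mod 31 = 24^2 = 18
  bit 2 = 1: r = r^2 * 24 mod 31 = 18^2 * 24 = 14*24 = 26
  bit 3 = 1: r = r^2 * 24 mod 31 = 26^2 * 24 = 25*24 = 11
  bit 4 = 1: r = r^2 * 24 mod 31 = 11^2 * 24 = 28*24 = 21
  -> B = 21
s = B^a = 21^3 mod 31  (bits of 3 = 11)
  bit 0 = 1: r = r^2 * 21 mod 31 = 1^2 * 21 = 1*21 = 21
  bit 1 = 1: r = r^2 * 21 mod 31 = 21^2 * 21 = 7*21 = 23
  -> s = B^a = 23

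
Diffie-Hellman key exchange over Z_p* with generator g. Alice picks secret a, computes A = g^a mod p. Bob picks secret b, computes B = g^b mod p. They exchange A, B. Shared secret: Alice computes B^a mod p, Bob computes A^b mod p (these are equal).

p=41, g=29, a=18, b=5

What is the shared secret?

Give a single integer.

Answer: 9

Derivation:
A = 29^18 mod 41  (bits of 18 = 10010)
  bit 0 = 1: r = r^2 * 29 mod 41 = 1^2 * 29 = 1*29 = 29
  bit 1 = 0: r = r^2 mod 41 = 29^2 = 21
  bit 2 = 0: r = r^2 mod 41 = 21^2 = 31
  bit 3 = 1: r = r^2 * 29 mod 41 = 31^2 * 29 = 18*29 = 30
  bit 4 = 0: r = r^2 mod 41 = 30^2 = 39
  -> A = 39
B = 29^5 mod 41  (bits of 5 = 101)
  bit 0 = 1: r = r^2 * 29 mod 41 = 1^2 * 29 = 1*29 = 29
  bit 1 = 0: r = r^2 mod 41 = 29^2 = 21
  bit 2 = 1: r = r^2 * 29 mod 41 = 21^2 * 29 = 31*29 = 38
  -> B = 38
s = B^a = 38^18 mod 41  (bits of 18 = 10010)
  bit 0 = 1: r = r^2 * 38 mod 41 = 1^2 * 38 = 1*38 = 38
  bit 1 = 0: r = r^2 mod 41 = 38^2 = 9
  bit 2 = 0: r = r^2 mod 41 = 9^2 = 40
  bit 3 = 1: r = r^2 * 38 mod 41 = 40^2 * 38 = 1*38 = 38
  bit 4 = 0: r = r^2 mod 41 = 38^2 = 9
  -> s = B^a = 9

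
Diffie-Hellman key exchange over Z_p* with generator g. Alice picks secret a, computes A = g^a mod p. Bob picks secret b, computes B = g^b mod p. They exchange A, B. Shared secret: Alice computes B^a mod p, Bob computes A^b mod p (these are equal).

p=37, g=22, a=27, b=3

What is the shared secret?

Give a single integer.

Answer: 6

Derivation:
A = 22^27 mod 37  (bits of 27 = 11011)
  bit 0 = 1: r = r^2 * 22 mod 37 = 1^2 * 22 = 1*22 = 22
  bit 1 = 1: r = r^2 * 22 mod 37 = 22^2 * 22 = 3*22 = 29
  bit 2 = 0: r = r^2 mod 37 = 29^2 = 27
  bit 3 = 1: r = r^2 * 22 mod 37 = 27^2 * 22 = 26*22 = 17
  bit 4 = 1: r = r^2 * 22 mod 37 = 17^2 * 22 = 30*22 = 31
  -> A = 31
B = 22^3 mod 37  (bits of 3 = 11)
  bit 0 = 1: r = r^2 * 22 mod 37 = 1^2 * 22 = 1*22 = 22
  bit 1 = 1: r = r^2 * 22 mod 37 = 22^2 * 22 = 3*22 = 29
  -> B = 29
s = B^a = 29^27 mod 37  (bits of 27 = 11011)
  bit 0 = 1: r = r^2 * 29 mod 37 = 1^2 * 29 = 1*29 = 29
  bit 1 = 1: r = r^2 * 29 mod 37 = 29^2 * 29 = 27*29 = 6
  bit 2 = 0: r = r^2 mod 37 = 6^2 = 36
  bit 3 = 1: r = r^2 * 29 mod 37 = 36^2 * 29 = 1*29 = 29
  bit 4 = 1: r = r^2 * 29 mod 37 = 29^2 * 29 = 27*29 = 6
  -> s = B^a = 6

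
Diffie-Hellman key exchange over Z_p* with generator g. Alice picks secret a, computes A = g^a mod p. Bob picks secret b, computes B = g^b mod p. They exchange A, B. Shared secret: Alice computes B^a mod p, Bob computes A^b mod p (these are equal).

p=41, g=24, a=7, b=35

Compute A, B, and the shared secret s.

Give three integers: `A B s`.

A = 24^7 mod 41  (bits of 7 = 111)
  bit 0 = 1: r = r^2 * 24 mod 41 = 1^2 * 24 = 1*24 = 24
  bit 1 = 1: r = r^2 * 24 mod 41 = 24^2 * 24 = 2*24 = 7
  bit 2 = 1: r = r^2 * 24 mod 41 = 7^2 * 24 = 8*24 = 28
  -> A = 28
B = 24^35 mod 41  (bits of 35 = 100011)
  bit 0 = 1: r = r^2 * 24 mod 41 = 1^2 * 24 = 1*24 = 24
  bit 1 = 0: r = r^2 mod 41 = 24^2 = 2
  bit 2 = 0: r = r^2 mod 41 = 2^2 = 4
  bit 3 = 0: r = r^2 mod 41 = 4^2 = 16
  bit 4 = 1: r = r^2 * 24 mod 41 = 16^2 * 24 = 10*24 = 35
  bit 5 = 1: r = r^2 * 24 mod 41 = 35^2 * 24 = 36*24 = 3
  -> B = 3
s = B^a = 3^7 mod 41  (bits of 7 = 111)
  bit 0 = 1: r = r^2 * 3 mod 41 = 1^2 * 3 = 1*3 = 3
  bit 1 = 1: r = r^2 * 3 mod 41 = 3^2 * 3 = 9*3 = 27
  bit 2 = 1: r = r^2 * 3 mod 41 = 27^2 * 3 = 32*3 = 14
  -> s = B^a = 14

Answer: 28 3 14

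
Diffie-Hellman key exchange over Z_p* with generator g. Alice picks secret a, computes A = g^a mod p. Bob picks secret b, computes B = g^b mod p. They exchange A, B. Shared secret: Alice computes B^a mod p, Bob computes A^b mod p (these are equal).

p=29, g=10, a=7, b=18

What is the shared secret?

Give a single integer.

A = 10^7 mod 29  (bits of 7 = 111)
  bit 0 = 1: r = r^2 * 10 mod 29 = 1^2 * 10 = 1*10 = 10
  bit 1 = 1: r = r^2 * 10 mod 29 = 10^2 * 10 = 13*10 = 14
  bit 2 = 1: r = r^2 * 10 mod 29 = 14^2 * 10 = 22*10 = 17
  -> A = 17
B = 10^18 mod 29  (bits of 18 = 10010)
  bit 0 = 1: r = r^2 * 10 mod 29 = 1^2 * 10 = 1*10 = 10
  bit 1 = 0: r = r^2 mod 29 = 10^2 = 13
  bit 2 = 0: r = r^2 mod 29 = 13^2 = 24
  bit 3 = 1: r = r^2 * 10 mod 29 = 24^2 * 10 = 25*10 = 18
  bit 4 = 0: r = r^2 mod 29 = 18^2 = 5
  -> B = 5
s = B^a = 5^7 mod 29  (bits of 7 = 111)
  bit 0 = 1: r = r^2 * 5 mod 29 = 1^2 * 5 = 1*5 = 5
  bit 1 = 1: r = r^2 * 5 mod 29 = 5^2 * 5 = 25*5 = 9
  bit 2 = 1: r = r^2 * 5 mod 29 = 9^2 * 5 = 23*5 = 28
  -> s = B^a = 28

Answer: 28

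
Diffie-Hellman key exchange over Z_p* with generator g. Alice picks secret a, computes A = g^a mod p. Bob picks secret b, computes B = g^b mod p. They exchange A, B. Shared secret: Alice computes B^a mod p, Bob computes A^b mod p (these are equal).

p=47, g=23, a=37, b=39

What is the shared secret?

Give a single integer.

Answer: 30

Derivation:
A = 23^37 mod 47  (bits of 37 = 100101)
  bit 0 = 1: r = r^2 * 23 mod 47 = 1^2 * 23 = 1*23 = 23
  bit 1 = 0: r = r^2 mod 47 = 23^2 = 12
  bit 2 = 0: r = r^2 mod 47 = 12^2 = 3
  bit 3 = 1: r = r^2 * 23 mod 47 = 3^2 * 23 = 9*23 = 19
  bit 4 = 0: r = r^2 mod 47 = 19^2 = 32
  bit 5 = 1: r = r^2 * 23 mod 47 = 32^2 * 23 = 37*23 = 5
  -> A = 5
B = 23^39 mod 47  (bits of 39 = 100111)
  bit 0 = 1: r = r^2 * 23 mod 47 = 1^2 * 23 = 1*23 = 23
  bit 1 = 0: r = r^2 mod 47 = 23^2 = 12
  bit 2 = 0: r = r^2 mod 47 = 12^2 = 3
  bit 3 = 1: r = r^2 * 23 mod 47 = 3^2 * 23 = 9*23 = 19
  bit 4 = 1: r = r^2 * 23 mod 47 = 19^2 * 23 = 32*23 = 31
  bit 5 = 1: r = r^2 * 23 mod 47 = 31^2 * 23 = 21*23 = 13
  -> B = 13
s = B^a = 13^37 mod 47  (bits of 37 = 100101)
  bit 0 = 1: r = r^2 * 13 mod 47 = 1^2 * 13 = 1*13 = 13
  bit 1 = 0: r = r^2 mod 47 = 13^2 = 28
  bit 2 = 0: r = r^2 mod 47 = 28^2 = 32
  bit 3 = 1: r = r^2 * 13 mod 47 = 32^2 * 13 = 37*13 = 11
  bit 4 = 0: r = r^2 mod 47 = 11^2 = 27
  bit 5 = 1: r = r^2 * 13 mod 47 = 27^2 * 13 = 24*13 = 30
  -> s = B^a = 30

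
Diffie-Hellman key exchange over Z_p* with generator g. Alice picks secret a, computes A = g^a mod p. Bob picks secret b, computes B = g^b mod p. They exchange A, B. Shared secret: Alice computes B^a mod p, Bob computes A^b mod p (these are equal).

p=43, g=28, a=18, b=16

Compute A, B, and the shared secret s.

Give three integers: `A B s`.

Answer: 41 17 4

Derivation:
A = 28^18 mod 43  (bits of 18 = 10010)
  bit 0 = 1: r = r^2 * 28 mod 43 = 1^2 * 28 = 1*28 = 28
  bit 1 = 0: r = r^2 mod 43 = 28^2 = 10
  bit 2 = 0: r = r^2 mod 43 = 10^2 = 14
  bit 3 = 1: r = r^2 * 28 mod 43 = 14^2 * 28 = 24*28 = 27
  bit 4 = 0: r = r^2 mod 43 = 27^2 = 41
  -> A = 41
B = 28^16 mod 43  (bits of 16 = 10000)
  bit 0 = 1: r = r^2 * 28 mod 43 = 1^2 * 28 = 1*28 = 28
  bit 1 = 0: r = r^2 mod 43 = 28^2 = 10
  bit 2 = 0: r = r^2 mod 43 = 10^2 = 14
  bit 3 = 0: r = r^2 mod 43 = 14^2 = 24
  bit 4 = 0: r = r^2 mod 43 = 24^2 = 17
  -> B = 17
s = B^a = 17^18 mod 43  (bits of 18 = 10010)
  bit 0 = 1: r = r^2 * 17 mod 43 = 1^2 * 17 = 1*17 = 17
  bit 1 = 0: r = r^2 mod 43 = 17^2 = 31
  bit 2 = 0: r = r^2 mod 43 = 31^2 = 15
  bit 3 = 1: r = r^2 * 17 mod 43 = 15^2 * 17 = 10*17 = 41
  bit 4 = 0: r = r^2 mod 43 = 41^2 = 4
  -> s = B^a = 4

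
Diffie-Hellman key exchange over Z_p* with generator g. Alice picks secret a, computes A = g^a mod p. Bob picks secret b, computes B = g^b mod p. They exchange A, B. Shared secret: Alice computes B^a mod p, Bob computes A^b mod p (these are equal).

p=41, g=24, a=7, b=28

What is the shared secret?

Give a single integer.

Answer: 31

Derivation:
A = 24^7 mod 41  (bits of 7 = 111)
  bit 0 = 1: r = r^2 * 24 mod 41 = 1^2 * 24 = 1*24 = 24
  bit 1 = 1: r = r^2 * 24 mod 41 = 24^2 * 24 = 2*24 = 7
  bit 2 = 1: r = r^2 * 24 mod 41 = 7^2 * 24 = 8*24 = 28
  -> A = 28
B = 24^28 mod 41  (bits of 28 = 11100)
  bit 0 = 1: r = r^2 * 24 mod 41 = 1^2 * 24 = 1*24 = 24
  bit 1 = 1: r = r^2 * 24 mod 41 = 24^2 * 24 = 2*24 = 7
  bit 2 = 1: r = r^2 * 24 mod 41 = 7^2 * 24 = 8*24 = 28
  bit 3 = 0: r = r^2 mod 41 = 28^2 = 5
  bit 4 = 0: r = r^2 mod 41 = 5^2 = 25
  -> B = 25
s = B^a = 25^7 mod 41  (bits of 7 = 111)
  bit 0 = 1: r = r^2 * 25 mod 41 = 1^2 * 25 = 1*25 = 25
  bit 1 = 1: r = r^2 * 25 mod 41 = 25^2 * 25 = 10*25 = 4
  bit 2 = 1: r = r^2 * 25 mod 41 = 4^2 * 25 = 16*25 = 31
  -> s = B^a = 31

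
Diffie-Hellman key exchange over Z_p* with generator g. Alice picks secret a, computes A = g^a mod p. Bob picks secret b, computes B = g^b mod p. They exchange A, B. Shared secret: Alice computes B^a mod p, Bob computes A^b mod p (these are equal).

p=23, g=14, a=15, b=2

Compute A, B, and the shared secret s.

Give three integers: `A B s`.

A = 14^15 mod 23  (bits of 15 = 1111)
  bit 0 = 1: r = r^2 * 14 mod 23 = 1^2 * 14 = 1*14 = 14
  bit 1 = 1: r = r^2 * 14 mod 23 = 14^2 * 14 = 12*14 = 7
  bit 2 = 1: r = r^2 * 14 mod 23 = 7^2 * 14 = 3*14 = 19
  bit 3 = 1: r = r^2 * 14 mod 23 = 19^2 * 14 = 16*14 = 17
  -> A = 17
B = 14^2 mod 23  (bits of 2 = 10)
  bit 0 = 1: r = r^2 * 14 mod 23 = 1^2 * 14 = 1*14 = 14
  bit 1 = 0: r = r^2 mod 23 = 14^2 = 12
  -> B = 12
s = B^a = 12^15 mod 23  (bits of 15 = 1111)
  bit 0 = 1: r = r^2 * 12 mod 23 = 1^2 * 12 = 1*12 = 12
  bit 1 = 1: r = r^2 * 12 mod 23 = 12^2 * 12 = 6*12 = 3
  bit 2 = 1: r = r^2 * 12 mod 23 = 3^2 * 12 = 9*12 = 16
  bit 3 = 1: r = r^2 * 12 mod 23 = 16^2 * 12 = 3*12 = 13
  -> s = B^a = 13

Answer: 17 12 13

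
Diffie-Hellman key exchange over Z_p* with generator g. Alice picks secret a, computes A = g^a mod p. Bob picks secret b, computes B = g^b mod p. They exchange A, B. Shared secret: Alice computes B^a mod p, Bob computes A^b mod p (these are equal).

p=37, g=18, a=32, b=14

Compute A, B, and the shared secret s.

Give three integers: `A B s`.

Answer: 16 21 33

Derivation:
A = 18^32 mod 37  (bits of 32 = 100000)
  bit 0 = 1: r = r^2 * 18 mod 37 = 1^2 * 18 = 1*18 = 18
  bit 1 = 0: r = r^2 mod 37 = 18^2 = 28
  bit 2 = 0: r = r^2 mod 37 = 28^2 = 7
  bit 3 = 0: r = r^2 mod 37 = 7^2 = 12
  bit 4 = 0: r = r^2 mod 37 = 12^2 = 33
  bit 5 = 0: r = r^2 mod 37 = 33^2 = 16
  -> A = 16
B = 18^14 mod 37  (bits of 14 = 1110)
  bit 0 = 1: r = r^2 * 18 mod 37 = 1^2 * 18 = 1*18 = 18
  bit 1 = 1: r = r^2 * 18 mod 37 = 18^2 * 18 = 28*18 = 23
  bit 2 = 1: r = r^2 * 18 mod 37 = 23^2 * 18 = 11*18 = 13
  bit 3 = 0: r = r^2 mod 37 = 13^2 = 21
  -> B = 21
s = B^a = 21^32 mod 37  (bits of 32 = 100000)
  bit 0 = 1: r = r^2 * 21 mod 37 = 1^2 * 21 = 1*21 = 21
  bit 1 = 0: r = r^2 mod 37 = 21^2 = 34
  bit 2 = 0: r = r^2 mod 37 = 34^2 = 9
  bit 3 = 0: r = r^2 mod 37 = 9^2 = 7
  bit 4 = 0: r = r^2 mod 37 = 7^2 = 12
  bit 5 = 0: r = r^2 mod 37 = 12^2 = 33
  -> s = B^a = 33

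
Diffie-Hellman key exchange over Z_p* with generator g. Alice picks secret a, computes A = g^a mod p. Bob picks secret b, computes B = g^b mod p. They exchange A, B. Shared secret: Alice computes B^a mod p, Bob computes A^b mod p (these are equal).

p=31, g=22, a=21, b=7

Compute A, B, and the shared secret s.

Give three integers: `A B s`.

Answer: 23 21 29

Derivation:
A = 22^21 mod 31  (bits of 21 = 10101)
  bit 0 = 1: r = r^2 * 22 mod 31 = 1^2 * 22 = 1*22 = 22
  bit 1 = 0: r = r^2 mod 31 = 22^2 = 19
  bit 2 = 1: r = r^2 * 22 mod 31 = 19^2 * 22 = 20*22 = 6
  bit 3 = 0: r = r^2 mod 31 = 6^2 = 5
  bit 4 = 1: r = r^2 * 22 mod 31 = 5^2 * 22 = 25*22 = 23
  -> A = 23
B = 22^7 mod 31  (bits of 7 = 111)
  bit 0 = 1: r = r^2 * 22 mod 31 = 1^2 * 22 = 1*22 = 22
  bit 1 = 1: r = r^2 * 22 mod 31 = 22^2 * 22 = 19*22 = 15
  bit 2 = 1: r = r^2 * 22 mod 31 = 15^2 * 22 = 8*22 = 21
  -> B = 21
s = B^a = 21^21 mod 31  (bits of 21 = 10101)
  bit 0 = 1: r = r^2 * 21 mod 31 = 1^2 * 21 = 1*21 = 21
  bit 1 = 0: r = r^2 mod 31 = 21^2 = 7
  bit 2 = 1: r = r^2 * 21 mod 31 = 7^2 * 21 = 18*21 = 6
  bit 3 = 0: r = r^2 mod 31 = 6^2 = 5
  bit 4 = 1: r = r^2 * 21 mod 31 = 5^2 * 21 = 25*21 = 29
  -> s = B^a = 29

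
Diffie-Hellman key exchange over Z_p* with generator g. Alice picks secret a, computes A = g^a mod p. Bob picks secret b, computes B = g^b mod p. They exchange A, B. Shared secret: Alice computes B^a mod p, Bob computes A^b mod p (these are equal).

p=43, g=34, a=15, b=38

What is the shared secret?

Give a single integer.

A = 34^15 mod 43  (bits of 15 = 1111)
  bit 0 = 1: r = r^2 * 34 mod 43 = 1^2 * 34 = 1*34 = 34
  bit 1 = 1: r = r^2 * 34 mod 43 = 34^2 * 34 = 38*34 = 2
  bit 2 = 1: r = r^2 * 34 mod 43 = 2^2 * 34 = 4*34 = 7
  bit 3 = 1: r = r^2 * 34 mod 43 = 7^2 * 34 = 6*34 = 32
  -> A = 32
B = 34^38 mod 43  (bits of 38 = 100110)
  bit 0 = 1: r = r^2 * 34 mod 43 = 1^2 * 34 = 1*34 = 34
  bit 1 = 0: r = r^2 mod 43 = 34^2 = 38
  bit 2 = 0: r = r^2 mod 43 = 38^2 = 25
  bit 3 = 1: r = r^2 * 34 mod 43 = 25^2 * 34 = 23*34 = 8
  bit 4 = 1: r = r^2 * 34 mod 43 = 8^2 * 34 = 21*34 = 26
  bit 5 = 0: r = r^2 mod 43 = 26^2 = 31
  -> B = 31
s = B^a = 31^15 mod 43  (bits of 15 = 1111)
  bit 0 = 1: r = r^2 * 31 mod 43 = 1^2 * 31 = 1*31 = 31
  bit 1 = 1: r = r^2 * 31 mod 43 = 31^2 * 31 = 15*31 = 35
  bit 2 = 1: r = r^2 * 31 mod 43 = 35^2 * 31 = 21*31 = 6
  bit 3 = 1: r = r^2 * 31 mod 43 = 6^2 * 31 = 36*31 = 41
  -> s = B^a = 41

Answer: 41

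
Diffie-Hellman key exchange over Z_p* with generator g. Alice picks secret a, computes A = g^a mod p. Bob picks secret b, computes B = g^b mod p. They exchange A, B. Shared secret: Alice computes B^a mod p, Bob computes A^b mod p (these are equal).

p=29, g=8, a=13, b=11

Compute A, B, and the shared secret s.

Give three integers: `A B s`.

Answer: 18 3 19

Derivation:
A = 8^13 mod 29  (bits of 13 = 1101)
  bit 0 = 1: r = r^2 * 8 mod 29 = 1^2 * 8 = 1*8 = 8
  bit 1 = 1: r = r^2 * 8 mod 29 = 8^2 * 8 = 6*8 = 19
  bit 2 = 0: r = r^2 mod 29 = 19^2 = 13
  bit 3 = 1: r = r^2 * 8 mod 29 = 13^2 * 8 = 24*8 = 18
  -> A = 18
B = 8^11 mod 29  (bits of 11 = 1011)
  bit 0 = 1: r = r^2 * 8 mod 29 = 1^2 * 8 = 1*8 = 8
  bit 1 = 0: r = r^2 mod 29 = 8^2 = 6
  bit 2 = 1: r = r^2 * 8 mod 29 = 6^2 * 8 = 7*8 = 27
  bit 3 = 1: r = r^2 * 8 mod 29 = 27^2 * 8 = 4*8 = 3
  -> B = 3
s = B^a = 3^13 mod 29  (bits of 13 = 1101)
  bit 0 = 1: r = r^2 * 3 mod 29 = 1^2 * 3 = 1*3 = 3
  bit 1 = 1: r = r^2 * 3 mod 29 = 3^2 * 3 = 9*3 = 27
  bit 2 = 0: r = r^2 mod 29 = 27^2 = 4
  bit 3 = 1: r = r^2 * 3 mod 29 = 4^2 * 3 = 16*3 = 19
  -> s = B^a = 19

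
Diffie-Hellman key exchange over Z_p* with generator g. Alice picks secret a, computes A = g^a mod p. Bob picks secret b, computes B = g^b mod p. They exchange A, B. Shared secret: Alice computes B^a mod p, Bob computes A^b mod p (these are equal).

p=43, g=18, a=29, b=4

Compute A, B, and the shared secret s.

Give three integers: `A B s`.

Answer: 3 13 38

Derivation:
A = 18^29 mod 43  (bits of 29 = 11101)
  bit 0 = 1: r = r^2 * 18 mod 43 = 1^2 * 18 = 1*18 = 18
  bit 1 = 1: r = r^2 * 18 mod 43 = 18^2 * 18 = 23*18 = 27
  bit 2 = 1: r = r^2 * 18 mod 43 = 27^2 * 18 = 41*18 = 7
  bit 3 = 0: r = r^2 mod 43 = 7^2 = 6
  bit 4 = 1: r = r^2 * 18 mod 43 = 6^2 * 18 = 36*18 = 3
  -> A = 3
B = 18^4 mod 43  (bits of 4 = 100)
  bit 0 = 1: r = r^2 * 18 mod 43 = 1^2 * 18 = 1*18 = 18
  bit 1 = 0: r = r^2 mod 43 = 18^2 = 23
  bit 2 = 0: r = r^2 mod 43 = 23^2 = 13
  -> B = 13
s = B^a = 13^29 mod 43  (bits of 29 = 11101)
  bit 0 = 1: r = r^2 * 13 mod 43 = 1^2 * 13 = 1*13 = 13
  bit 1 = 1: r = r^2 * 13 mod 43 = 13^2 * 13 = 40*13 = 4
  bit 2 = 1: r = r^2 * 13 mod 43 = 4^2 * 13 = 16*13 = 36
  bit 3 = 0: r = r^2 mod 43 = 36^2 = 6
  bit 4 = 1: r = r^2 * 13 mod 43 = 6^2 * 13 = 36*13 = 38
  -> s = B^a = 38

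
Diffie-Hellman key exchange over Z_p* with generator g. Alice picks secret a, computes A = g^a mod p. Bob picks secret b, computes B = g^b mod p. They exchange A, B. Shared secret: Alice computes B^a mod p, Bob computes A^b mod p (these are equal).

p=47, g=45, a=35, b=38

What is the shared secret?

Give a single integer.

Answer: 3

Derivation:
A = 45^35 mod 47  (bits of 35 = 100011)
  bit 0 = 1: r = r^2 * 45 mod 47 = 1^2 * 45 = 1*45 = 45
  bit 1 = 0: r = r^2 mod 47 = 45^2 = 4
  bit 2 = 0: r = r^2 mod 47 = 4^2 = 16
  bit 3 = 0: r = r^2 mod 47 = 16^2 = 21
  bit 4 = 1: r = r^2 * 45 mod 47 = 21^2 * 45 = 18*45 = 11
  bit 5 = 1: r = r^2 * 45 mod 47 = 11^2 * 45 = 27*45 = 40
  -> A = 40
B = 45^38 mod 47  (bits of 38 = 100110)
  bit 0 = 1: r = r^2 * 45 mod 47 = 1^2 * 45 = 1*45 = 45
  bit 1 = 0: r = r^2 mod 47 = 45^2 = 4
  bit 2 = 0: r = r^2 mod 47 = 4^2 = 16
  bit 3 = 1: r = r^2 * 45 mod 47 = 16^2 * 45 = 21*45 = 5
  bit 4 = 1: r = r^2 * 45 mod 47 = 5^2 * 45 = 25*45 = 44
  bit 5 = 0: r = r^2 mod 47 = 44^2 = 9
  -> B = 9
s = B^a = 9^35 mod 47  (bits of 35 = 100011)
  bit 0 = 1: r = r^2 * 9 mod 47 = 1^2 * 9 = 1*9 = 9
  bit 1 = 0: r = r^2 mod 47 = 9^2 = 34
  bit 2 = 0: r = r^2 mod 47 = 34^2 = 28
  bit 3 = 0: r = r^2 mod 47 = 28^2 = 32
  bit 4 = 1: r = r^2 * 9 mod 47 = 32^2 * 9 = 37*9 = 4
  bit 5 = 1: r = r^2 * 9 mod 47 = 4^2 * 9 = 16*9 = 3
  -> s = B^a = 3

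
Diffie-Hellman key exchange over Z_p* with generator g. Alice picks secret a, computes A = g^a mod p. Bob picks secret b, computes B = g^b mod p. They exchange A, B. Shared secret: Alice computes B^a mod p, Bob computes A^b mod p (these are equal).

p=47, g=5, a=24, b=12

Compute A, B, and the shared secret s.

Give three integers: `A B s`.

A = 5^24 mod 47  (bits of 24 = 11000)
  bit 0 = 1: r = r^2 * 5 mod 47 = 1^2 * 5 = 1*5 = 5
  bit 1 = 1: r = r^2 * 5 mod 47 = 5^2 * 5 = 25*5 = 31
  bit 2 = 0: r = r^2 mod 47 = 31^2 = 21
  bit 3 = 0: r = r^2 mod 47 = 21^2 = 18
  bit 4 = 0: r = r^2 mod 47 = 18^2 = 42
  -> A = 42
B = 5^12 mod 47  (bits of 12 = 1100)
  bit 0 = 1: r = r^2 * 5 mod 47 = 1^2 * 5 = 1*5 = 5
  bit 1 = 1: r = r^2 * 5 mod 47 = 5^2 * 5 = 25*5 = 31
  bit 2 = 0: r = r^2 mod 47 = 31^2 = 21
  bit 3 = 0: r = r^2 mod 47 = 21^2 = 18
  -> B = 18
s = B^a = 18^24 mod 47  (bits of 24 = 11000)
  bit 0 = 1: r = r^2 * 18 mod 47 = 1^2 * 18 = 1*18 = 18
  bit 1 = 1: r = r^2 * 18 mod 47 = 18^2 * 18 = 42*18 = 4
  bit 2 = 0: r = r^2 mod 47 = 4^2 = 16
  bit 3 = 0: r = r^2 mod 47 = 16^2 = 21
  bit 4 = 0: r = r^2 mod 47 = 21^2 = 18
  -> s = B^a = 18

Answer: 42 18 18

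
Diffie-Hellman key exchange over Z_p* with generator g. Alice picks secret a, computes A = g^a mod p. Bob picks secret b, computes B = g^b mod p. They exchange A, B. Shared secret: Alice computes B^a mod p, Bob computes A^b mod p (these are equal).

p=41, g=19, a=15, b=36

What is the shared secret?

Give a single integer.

A = 19^15 mod 41  (bits of 15 = 1111)
  bit 0 = 1: r = r^2 * 19 mod 41 = 1^2 * 19 = 1*19 = 19
  bit 1 = 1: r = r^2 * 19 mod 41 = 19^2 * 19 = 33*19 = 12
  bit 2 = 1: r = r^2 * 19 mod 41 = 12^2 * 19 = 21*19 = 30
  bit 3 = 1: r = r^2 * 19 mod 41 = 30^2 * 19 = 39*19 = 3
  -> A = 3
B = 19^36 mod 41  (bits of 36 = 100100)
  bit 0 = 1: r = r^2 * 19 mod 41 = 1^2 * 19 = 1*19 = 19
  bit 1 = 0: r = r^2 mod 41 = 19^2 = 33
  bit 2 = 0: r = r^2 mod 41 = 33^2 = 23
  bit 3 = 1: r = r^2 * 19 mod 41 = 23^2 * 19 = 37*19 = 6
  bit 4 = 0: r = r^2 mod 41 = 6^2 = 36
  bit 5 = 0: r = r^2 mod 41 = 36^2 = 25
  -> B = 25
s = B^a = 25^15 mod 41  (bits of 15 = 1111)
  bit 0 = 1: r = r^2 * 25 mod 41 = 1^2 * 25 = 1*25 = 25
  bit 1 = 1: r = r^2 * 25 mod 41 = 25^2 * 25 = 10*25 = 4
  bit 2 = 1: r = r^2 * 25 mod 41 = 4^2 * 25 = 16*25 = 31
  bit 3 = 1: r = r^2 * 25 mod 41 = 31^2 * 25 = 18*25 = 40
  -> s = B^a = 40

Answer: 40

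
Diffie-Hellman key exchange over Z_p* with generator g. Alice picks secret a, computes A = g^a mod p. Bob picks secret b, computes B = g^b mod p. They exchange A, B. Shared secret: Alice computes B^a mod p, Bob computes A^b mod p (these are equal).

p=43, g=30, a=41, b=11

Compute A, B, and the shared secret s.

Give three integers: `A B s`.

A = 30^41 mod 43  (bits of 41 = 101001)
  bit 0 = 1: r = r^2 * 30 mod 43 = 1^2 * 30 = 1*30 = 30
  bit 1 = 0: r = r^2 mod 43 = 30^2 = 40
  bit 2 = 1: r = r^2 * 30 mod 43 = 40^2 * 30 = 9*30 = 12
  bit 3 = 0: r = r^2 mod 43 = 12^2 = 15
  bit 4 = 0: r = r^2 mod 43 = 15^2 = 10
  bit 5 = 1: r = r^2 * 30 mod 43 = 10^2 * 30 = 14*30 = 33
  -> A = 33
B = 30^11 mod 43  (bits of 11 = 1011)
  bit 0 = 1: r = r^2 * 30 mod 43 = 1^2 * 30 = 1*30 = 30
  bit 1 = 0: r = r^2 mod 43 = 30^2 = 40
  bit 2 = 1: r = r^2 * 30 mod 43 = 40^2 * 30 = 9*30 = 12
  bit 3 = 1: r = r^2 * 30 mod 43 = 12^2 * 30 = 15*30 = 20
  -> B = 20
s = B^a = 20^41 mod 43  (bits of 41 = 101001)
  bit 0 = 1: r = r^2 * 20 mod 43 = 1^2 * 20 = 1*20 = 20
  bit 1 = 0: r = r^2 mod 43 = 20^2 = 13
  bit 2 = 1: r = r^2 * 20 mod 43 = 13^2 * 20 = 40*20 = 26
  bit 3 = 0: r = r^2 mod 43 = 26^2 = 31
  bit 4 = 0: r = r^2 mod 43 = 31^2 = 15
  bit 5 = 1: r = r^2 * 20 mod 43 = 15^2 * 20 = 10*20 = 28
  -> s = B^a = 28

Answer: 33 20 28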